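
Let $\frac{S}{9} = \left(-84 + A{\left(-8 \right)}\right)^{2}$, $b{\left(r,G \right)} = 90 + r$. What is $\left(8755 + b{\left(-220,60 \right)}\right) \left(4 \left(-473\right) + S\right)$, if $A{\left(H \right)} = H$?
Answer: $640699500$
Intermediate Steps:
$S = 76176$ ($S = 9 \left(-84 - 8\right)^{2} = 9 \left(-92\right)^{2} = 9 \cdot 8464 = 76176$)
$\left(8755 + b{\left(-220,60 \right)}\right) \left(4 \left(-473\right) + S\right) = \left(8755 + \left(90 - 220\right)\right) \left(4 \left(-473\right) + 76176\right) = \left(8755 - 130\right) \left(-1892 + 76176\right) = 8625 \cdot 74284 = 640699500$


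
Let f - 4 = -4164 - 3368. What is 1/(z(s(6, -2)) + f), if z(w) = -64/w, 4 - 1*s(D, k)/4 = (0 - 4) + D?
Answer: -1/7536 ≈ -0.00013270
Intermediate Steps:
s(D, k) = 32 - 4*D (s(D, k) = 16 - 4*((0 - 4) + D) = 16 - 4*(-4 + D) = 16 + (16 - 4*D) = 32 - 4*D)
f = -7528 (f = 4 + (-4164 - 3368) = 4 - 7532 = -7528)
1/(z(s(6, -2)) + f) = 1/(-64/(32 - 4*6) - 7528) = 1/(-64/(32 - 24) - 7528) = 1/(-64/8 - 7528) = 1/(-64*⅛ - 7528) = 1/(-8 - 7528) = 1/(-7536) = -1/7536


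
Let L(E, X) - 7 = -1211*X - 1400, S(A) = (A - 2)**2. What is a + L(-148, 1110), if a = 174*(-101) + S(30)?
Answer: -1362393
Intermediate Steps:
S(A) = (-2 + A)**2
L(E, X) = -1393 - 1211*X (L(E, X) = 7 + (-1211*X - 1400) = 7 + (-1400 - 1211*X) = -1393 - 1211*X)
a = -16790 (a = 174*(-101) + (-2 + 30)**2 = -17574 + 28**2 = -17574 + 784 = -16790)
a + L(-148, 1110) = -16790 + (-1393 - 1211*1110) = -16790 + (-1393 - 1344210) = -16790 - 1345603 = -1362393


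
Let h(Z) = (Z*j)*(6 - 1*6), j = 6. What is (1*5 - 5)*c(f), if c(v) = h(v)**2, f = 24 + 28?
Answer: 0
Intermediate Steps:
h(Z) = 0 (h(Z) = (Z*6)*(6 - 1*6) = (6*Z)*(6 - 6) = (6*Z)*0 = 0)
f = 52
c(v) = 0 (c(v) = 0**2 = 0)
(1*5 - 5)*c(f) = (1*5 - 5)*0 = (5 - 5)*0 = 0*0 = 0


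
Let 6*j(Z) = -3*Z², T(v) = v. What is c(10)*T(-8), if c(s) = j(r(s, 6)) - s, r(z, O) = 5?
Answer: 180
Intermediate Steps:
j(Z) = -Z²/2 (j(Z) = (-3*Z²)/6 = -Z²/2)
c(s) = -25/2 - s (c(s) = -½*5² - s = -½*25 - s = -25/2 - s)
c(10)*T(-8) = (-25/2 - 1*10)*(-8) = (-25/2 - 10)*(-8) = -45/2*(-8) = 180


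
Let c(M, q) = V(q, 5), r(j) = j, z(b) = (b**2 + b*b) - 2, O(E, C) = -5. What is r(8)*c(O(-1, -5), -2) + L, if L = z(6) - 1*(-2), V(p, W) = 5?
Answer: 112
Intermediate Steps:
z(b) = -2 + 2*b**2 (z(b) = (b**2 + b**2) - 2 = 2*b**2 - 2 = -2 + 2*b**2)
c(M, q) = 5
L = 72 (L = (-2 + 2*6**2) - 1*(-2) = (-2 + 2*36) + 2 = (-2 + 72) + 2 = 70 + 2 = 72)
r(8)*c(O(-1, -5), -2) + L = 8*5 + 72 = 40 + 72 = 112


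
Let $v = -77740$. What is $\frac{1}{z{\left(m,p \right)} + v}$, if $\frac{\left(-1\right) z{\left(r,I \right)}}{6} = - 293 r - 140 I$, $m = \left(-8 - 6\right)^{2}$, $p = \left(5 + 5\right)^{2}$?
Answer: $\frac{1}{350828} \approx 2.8504 \cdot 10^{-6}$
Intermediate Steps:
$p = 100$ ($p = 10^{2} = 100$)
$m = 196$ ($m = \left(-14\right)^{2} = 196$)
$z{\left(r,I \right)} = 840 I + 1758 r$ ($z{\left(r,I \right)} = - 6 \left(- 293 r - 140 I\right) = 840 I + 1758 r$)
$\frac{1}{z{\left(m,p \right)} + v} = \frac{1}{\left(840 \cdot 100 + 1758 \cdot 196\right) - 77740} = \frac{1}{\left(84000 + 344568\right) - 77740} = \frac{1}{428568 - 77740} = \frac{1}{350828}$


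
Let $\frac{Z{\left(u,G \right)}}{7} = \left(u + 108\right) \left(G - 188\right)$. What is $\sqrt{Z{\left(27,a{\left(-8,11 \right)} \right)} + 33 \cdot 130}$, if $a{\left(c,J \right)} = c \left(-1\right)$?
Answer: $i \sqrt{165810} \approx 407.2 i$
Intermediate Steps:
$a{\left(c,J \right)} = - c$
$Z{\left(u,G \right)} = 7 \left(-188 + G\right) \left(108 + u\right)$ ($Z{\left(u,G \right)} = 7 \left(u + 108\right) \left(G - 188\right) = 7 \left(108 + u\right) \left(-188 + G\right) = 7 \left(-188 + G\right) \left(108 + u\right)$)
$\sqrt{Z{\left(27,a{\left(-8,11 \right)} \right)} + 33 \cdot 130} = \sqrt{\left(-142128 - 35532 + 756 \left(\left(-1\right) \left(-8\right)\right) + 7 \left(\left(-1\right) \left(-8\right)\right) 27\right) + 33 \cdot 130} = \sqrt{\left(-142128 - 35532 + 756 \cdot 8 + 7 \cdot 8 \cdot 27\right) + 4290} = \sqrt{\left(-142128 - 35532 + 6048 + 1512\right) + 4290} = \sqrt{-170100 + 4290} = \sqrt{-165810} = i \sqrt{165810}$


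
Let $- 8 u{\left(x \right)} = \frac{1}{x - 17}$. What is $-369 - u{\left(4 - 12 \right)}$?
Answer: $- \frac{73801}{200} \approx -369.0$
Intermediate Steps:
$u{\left(x \right)} = - \frac{1}{8 \left(-17 + x\right)}$ ($u{\left(x \right)} = - \frac{1}{8 \left(x - 17\right)} = - \frac{1}{8 \left(-17 + x\right)}$)
$-369 - u{\left(4 - 12 \right)} = -369 - - \frac{1}{-136 + 8 \left(4 - 12\right)} = -369 - - \frac{1}{-136 + 8 \left(-8\right)} = -369 - - \frac{1}{-136 - 64} = -369 - - \frac{1}{-200} = -369 - \left(-1\right) \left(- \frac{1}{200}\right) = -369 - \frac{1}{200} = - \frac{73801}{200}$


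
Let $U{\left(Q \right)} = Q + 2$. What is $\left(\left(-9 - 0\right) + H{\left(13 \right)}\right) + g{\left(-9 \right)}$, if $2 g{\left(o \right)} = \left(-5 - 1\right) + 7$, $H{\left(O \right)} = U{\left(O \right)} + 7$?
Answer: $\frac{27}{2} \approx 13.5$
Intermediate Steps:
$U{\left(Q \right)} = 2 + Q$
$H{\left(O \right)} = 9 + O$ ($H{\left(O \right)} = \left(2 + O\right) + 7 = 9 + O$)
$g{\left(o \right)} = \frac{1}{2}$ ($g{\left(o \right)} = \frac{\left(-5 - 1\right) + 7}{2} = \frac{-6 + 7}{2} = \frac{1}{2} \cdot 1 = \frac{1}{2}$)
$\left(\left(-9 - 0\right) + H{\left(13 \right)}\right) + g{\left(-9 \right)} = \left(\left(-9 - 0\right) + \left(9 + 13\right)\right) + \frac{1}{2} = \left(\left(-9 + 0\right) + 22\right) + \frac{1}{2} = \left(-9 + 22\right) + \frac{1}{2} = 13 + \frac{1}{2} = \frac{27}{2}$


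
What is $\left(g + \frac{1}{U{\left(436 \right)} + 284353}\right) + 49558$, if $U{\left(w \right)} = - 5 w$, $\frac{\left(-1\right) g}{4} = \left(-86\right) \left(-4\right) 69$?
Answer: $- \frac{12806703777}{282173} \approx -45386.0$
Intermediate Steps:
$g = -94944$ ($g = - 4 \left(-86\right) \left(-4\right) 69 = - 4 \cdot 344 \cdot 69 = \left(-4\right) 23736 = -94944$)
$\left(g + \frac{1}{U{\left(436 \right)} + 284353}\right) + 49558 = \left(-94944 + \frac{1}{\left(-5\right) 436 + 284353}\right) + 49558 = \left(-94944 + \frac{1}{-2180 + 284353}\right) + 49558 = \left(-94944 + \frac{1}{282173}\right) + 49558 = - \frac{26790633311}{282173} + 49558 = - \frac{12806703777}{282173}$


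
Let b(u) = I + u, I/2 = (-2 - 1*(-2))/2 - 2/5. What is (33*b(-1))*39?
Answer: -11583/5 ≈ -2316.6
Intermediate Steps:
I = -⅘ (I = 2*((-2 - 1*(-2))/2 - 2/5) = 2*((-2 + 2)*(½) - 2*⅕) = 2*(0*(½) - ⅖) = 2*(0 - ⅖) = 2*(-⅖) = -⅘ ≈ -0.80000)
b(u) = -⅘ + u
(33*b(-1))*39 = (33*(-⅘ - 1))*39 = (33*(-9/5))*39 = -297/5*39 = -11583/5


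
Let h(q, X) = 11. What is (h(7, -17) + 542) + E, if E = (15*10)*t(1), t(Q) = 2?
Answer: 853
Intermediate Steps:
E = 300 (E = (15*10)*2 = 150*2 = 300)
(h(7, -17) + 542) + E = (11 + 542) + 300 = 553 + 300 = 853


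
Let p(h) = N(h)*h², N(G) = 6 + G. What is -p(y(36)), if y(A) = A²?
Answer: -2186860032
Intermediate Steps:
p(h) = h²*(6 + h) (p(h) = (6 + h)*h² = h²*(6 + h))
-p(y(36)) = -(36²)²*(6 + 36²) = -1296²*(6 + 1296) = -1679616*1302 = -1*2186860032 = -2186860032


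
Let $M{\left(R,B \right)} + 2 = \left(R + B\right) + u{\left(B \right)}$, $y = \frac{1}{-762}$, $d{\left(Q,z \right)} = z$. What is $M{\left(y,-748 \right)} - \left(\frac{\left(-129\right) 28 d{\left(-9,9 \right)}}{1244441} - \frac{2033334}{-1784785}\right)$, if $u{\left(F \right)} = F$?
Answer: $- \frac{2537172409921684913}{1692447438200970} \approx -1499.1$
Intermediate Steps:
$y = - \frac{1}{762} \approx -0.0013123$
$M{\left(R,B \right)} = -2 + R + 2 B$ ($M{\left(R,B \right)} = -2 + \left(\left(R + B\right) + B\right) = -2 + \left(\left(B + R\right) + B\right) = -2 + \left(R + 2 B\right) = -2 + R + 2 B$)
$M{\left(y,-748 \right)} - \left(\frac{\left(-129\right) 28 d{\left(-9,9 \right)}}{1244441} - \frac{2033334}{-1784785}\right) = \left(-2 - \frac{1}{762} + 2 \left(-748\right)\right) - \left(\frac{\left(-129\right) 28 \cdot 9}{1244441} - \frac{2033334}{-1784785}\right) = \left(-2 - \frac{1}{762} - 1496\right) - \left(\left(-3612\right) 9 \cdot \frac{1}{1244441} - - \frac{2033334}{1784785}\right) = - \frac{1141477}{762} - \left(\left(-32508\right) \frac{1}{1244441} + \frac{2033334}{1784785}\right) = - \frac{1141477}{762} - \left(- \frac{32508}{1244441} + \frac{2033334}{1784785}\right) = - \frac{1141477}{762} - \frac{2472344405514}{2221059630185} = - \frac{2537172409921684913}{1692447438200970}$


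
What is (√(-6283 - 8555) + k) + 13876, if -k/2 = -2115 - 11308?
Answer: 40722 + I*√14838 ≈ 40722.0 + 121.81*I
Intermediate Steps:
k = 26846 (k = -2*(-2115 - 11308) = -2*(-13423) = 26846)
(√(-6283 - 8555) + k) + 13876 = (√(-6283 - 8555) + 26846) + 13876 = (√(-14838) + 26846) + 13876 = (I*√14838 + 26846) + 13876 = (26846 + I*√14838) + 13876 = 40722 + I*√14838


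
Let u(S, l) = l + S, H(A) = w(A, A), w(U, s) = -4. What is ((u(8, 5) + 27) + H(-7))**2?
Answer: 1296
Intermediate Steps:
H(A) = -4
u(S, l) = S + l
((u(8, 5) + 27) + H(-7))**2 = (((8 + 5) + 27) - 4)**2 = ((13 + 27) - 4)**2 = (40 - 4)**2 = 36**2 = 1296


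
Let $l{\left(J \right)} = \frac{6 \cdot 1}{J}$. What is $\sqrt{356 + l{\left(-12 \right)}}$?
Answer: $\frac{3 \sqrt{158}}{2} \approx 18.855$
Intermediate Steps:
$l{\left(J \right)} = \frac{6}{J}$
$\sqrt{356 + l{\left(-12 \right)}} = \sqrt{356 + \frac{6}{-12}} = \sqrt{356 + 6 \left(- \frac{1}{12}\right)} = \sqrt{356 - \frac{1}{2}} = \sqrt{\frac{711}{2}} = \frac{3 \sqrt{158}}{2}$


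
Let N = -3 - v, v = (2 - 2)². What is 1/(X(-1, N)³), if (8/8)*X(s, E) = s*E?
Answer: 1/27 ≈ 0.037037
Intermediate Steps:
v = 0 (v = 0² = 0)
N = -3 (N = -3 - 1*0 = -3 + 0 = -3)
X(s, E) = E*s (X(s, E) = s*E = E*s)
1/(X(-1, N)³) = 1/((-3*(-1))³) = 1/(3³) = 1/27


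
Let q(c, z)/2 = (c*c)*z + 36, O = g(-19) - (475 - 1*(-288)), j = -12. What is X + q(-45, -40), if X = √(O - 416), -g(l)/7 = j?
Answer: -161928 + I*√1095 ≈ -1.6193e+5 + 33.091*I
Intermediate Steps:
g(l) = 84 (g(l) = -7*(-12) = 84)
O = -679 (O = 84 - (475 - 1*(-288)) = 84 - (475 + 288) = 84 - 1*763 = 84 - 763 = -679)
q(c, z) = 72 + 2*z*c² (q(c, z) = 2*((c*c)*z + 36) = 2*(c²*z + 36) = 2*(z*c² + 36) = 2*(36 + z*c²) = 72 + 2*z*c²)
X = I*√1095 (X = √(-679 - 416) = √(-1095) = I*√1095 ≈ 33.091*I)
X + q(-45, -40) = I*√1095 + (72 + 2*(-40)*(-45)²) = I*√1095 + (72 + 2*(-40)*2025) = I*√1095 + (72 - 162000) = I*√1095 - 161928 = -161928 + I*√1095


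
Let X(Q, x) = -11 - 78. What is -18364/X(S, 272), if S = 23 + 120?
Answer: 18364/89 ≈ 206.34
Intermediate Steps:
S = 143
X(Q, x) = -89
-18364/X(S, 272) = -18364/(-89) = -18364*(-1/89) = 18364/89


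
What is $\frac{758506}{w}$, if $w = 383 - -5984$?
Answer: $\frac{758506}{6367} \approx 119.13$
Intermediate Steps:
$w = 6367$ ($w = 383 + 5984 = 6367$)
$\frac{758506}{w} = \frac{758506}{6367}$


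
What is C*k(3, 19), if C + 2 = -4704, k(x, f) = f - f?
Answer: 0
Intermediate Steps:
k(x, f) = 0
C = -4706 (C = -2 - 4704 = -4706)
C*k(3, 19) = -4706*0 = 0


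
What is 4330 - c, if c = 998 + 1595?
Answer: 1737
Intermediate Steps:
c = 2593
4330 - c = 4330 - 1*2593 = 4330 - 2593 = 1737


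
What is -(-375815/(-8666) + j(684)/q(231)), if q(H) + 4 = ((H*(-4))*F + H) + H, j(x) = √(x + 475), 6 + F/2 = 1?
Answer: -375815/8666 - √1159/9698 ≈ -43.370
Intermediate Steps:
F = -10 (F = -12 + 2*1 = -12 + 2 = -10)
j(x) = √(475 + x)
q(H) = -4 + 42*H (q(H) = -4 + (((H*(-4))*(-10) + H) + H) = -4 + ((-4*H*(-10) + H) + H) = -4 + ((40*H + H) + H) = -4 + (41*H + H) = -4 + 42*H)
-(-375815/(-8666) + j(684)/q(231)) = -(-375815/(-8666) + √(475 + 684)/(-4 + 42*231)) = -(-375815*(-1/8666) + √1159/(-4 + 9702)) = -(375815/8666 + √1159/9698) = -375815/8666 - √1159/9698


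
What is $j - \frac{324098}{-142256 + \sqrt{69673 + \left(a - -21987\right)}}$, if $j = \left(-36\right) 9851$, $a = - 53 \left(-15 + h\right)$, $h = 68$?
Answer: $- \frac{7176609386520572}{20236680685} + \frac{324098 \sqrt{88851}}{20236680685} \approx -3.5463 \cdot 10^{5}$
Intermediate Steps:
$a = -2809$ ($a = - 53 \left(-15 + 68\right) = \left(-53\right) 53 = -2809$)
$j = -354636$
$j - \frac{324098}{-142256 + \sqrt{69673 + \left(a - -21987\right)}} = -354636 - \frac{324098}{-142256 + \sqrt{69673 - -19178}} = -354636 - \frac{324098}{-142256 + \sqrt{69673 + \left(-2809 + 21987\right)}} = -354636 - \frac{324098}{-142256 + \sqrt{69673 + 19178}} = -354636 - \frac{324098}{-142256 + \sqrt{88851}}$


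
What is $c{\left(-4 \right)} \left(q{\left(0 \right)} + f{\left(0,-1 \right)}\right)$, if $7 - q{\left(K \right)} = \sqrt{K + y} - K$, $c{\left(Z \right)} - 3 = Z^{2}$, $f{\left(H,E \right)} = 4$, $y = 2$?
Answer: $209 - 19 \sqrt{2} \approx 182.13$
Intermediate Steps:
$c{\left(Z \right)} = 3 + Z^{2}$
$q{\left(K \right)} = 7 + K - \sqrt{2 + K}$ ($q{\left(K \right)} = 7 - \left(\sqrt{K + 2} - K\right) = 7 - \left(\sqrt{2 + K} - K\right) = 7 + \left(K - \sqrt{2 + K}\right) = 7 + K - \sqrt{2 + K}$)
$c{\left(-4 \right)} \left(q{\left(0 \right)} + f{\left(0,-1 \right)}\right) = \left(3 + \left(-4\right)^{2}\right) \left(\left(7 + 0 - \sqrt{2 + 0}\right) + 4\right) = \left(3 + 16\right) \left(\left(7 + 0 - \sqrt{2}\right) + 4\right) = 19 \left(\left(7 - \sqrt{2}\right) + 4\right) = 19 \left(11 - \sqrt{2}\right) = 209 - 19 \sqrt{2}$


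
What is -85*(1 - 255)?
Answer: 21590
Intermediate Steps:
-85*(1 - 255) = -85*(-254) = 21590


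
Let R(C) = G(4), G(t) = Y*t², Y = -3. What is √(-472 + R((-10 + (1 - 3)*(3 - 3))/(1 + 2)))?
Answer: 2*I*√130 ≈ 22.803*I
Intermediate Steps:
G(t) = -3*t²
R(C) = -48 (R(C) = -3*4² = -3*16 = -48)
√(-472 + R((-10 + (1 - 3)*(3 - 3))/(1 + 2))) = √(-472 - 48) = √(-520) = 2*I*√130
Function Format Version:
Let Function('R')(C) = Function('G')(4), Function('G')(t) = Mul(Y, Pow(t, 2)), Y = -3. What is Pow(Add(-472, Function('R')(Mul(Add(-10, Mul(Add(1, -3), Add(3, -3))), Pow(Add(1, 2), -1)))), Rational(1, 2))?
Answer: Mul(2, I, Pow(130, Rational(1, 2))) ≈ Mul(22.803, I)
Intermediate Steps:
Function('G')(t) = Mul(-3, Pow(t, 2))
Function('R')(C) = -48 (Function('R')(C) = Mul(-3, Pow(4, 2)) = Mul(-3, 16) = -48)
Pow(Add(-472, Function('R')(Mul(Add(-10, Mul(Add(1, -3), Add(3, -3))), Pow(Add(1, 2), -1)))), Rational(1, 2)) = Pow(Add(-472, -48), Rational(1, 2)) = Pow(-520, Rational(1, 2)) = Mul(2, I, Pow(130, Rational(1, 2)))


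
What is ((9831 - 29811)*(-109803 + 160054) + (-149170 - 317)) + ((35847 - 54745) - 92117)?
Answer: -1004275482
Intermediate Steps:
((9831 - 29811)*(-109803 + 160054) + (-149170 - 317)) + ((35847 - 54745) - 92117) = (-19980*50251 - 149487) + (-18898 - 92117) = (-1004014980 - 149487) - 111015 = -1004164467 - 111015 = -1004275482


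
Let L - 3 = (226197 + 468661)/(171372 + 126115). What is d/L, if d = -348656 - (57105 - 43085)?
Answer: -107891395212/1587319 ≈ -67971.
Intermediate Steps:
L = 1587319/297487 (L = 3 + (226197 + 468661)/(171372 + 126115) = 3 + 694858/297487 = 1587319/297487 ≈ 5.3358)
d = -362676 (d = -348656 - 1*14020 = -348656 - 14020 = -362676)
d/L = -362676/1587319/297487 = -362676*297487/1587319 = -107891395212/1587319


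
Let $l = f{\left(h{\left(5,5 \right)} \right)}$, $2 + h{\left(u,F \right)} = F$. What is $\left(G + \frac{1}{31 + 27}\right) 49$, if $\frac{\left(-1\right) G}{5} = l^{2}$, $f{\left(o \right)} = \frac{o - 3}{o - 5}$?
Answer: $\frac{49}{58} \approx 0.84483$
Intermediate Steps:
$h{\left(u,F \right)} = -2 + F$
$f{\left(o \right)} = \frac{-3 + o}{-5 + o}$
$l = 0$ ($l = \frac{-3 + \left(-2 + 5\right)}{-5 + \left(-2 + 5\right)} = \frac{-3 + 3}{-5 + 3} = \frac{1}{-2} \cdot 0 = \left(- \frac{1}{2}\right) 0 = 0$)
$G = 0$ ($G = - 5 \cdot 0^{2} = \left(-5\right) 0 = 0$)
$\left(G + \frac{1}{31 + 27}\right) 49 = \left(0 + \frac{1}{31 + 27}\right) 49 = \left(0 + \frac{1}{58}\right) 49 = \frac{1}{58} \cdot 49 = \frac{49}{58}$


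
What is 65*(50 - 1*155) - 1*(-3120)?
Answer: -3705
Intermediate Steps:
65*(50 - 1*155) - 1*(-3120) = 65*(50 - 155) + 3120 = 65*(-105) + 3120 = -6825 + 3120 = -3705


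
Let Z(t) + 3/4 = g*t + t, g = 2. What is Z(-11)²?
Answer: 18225/16 ≈ 1139.1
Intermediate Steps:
Z(t) = -¾ + 3*t (Z(t) = -¾ + (2*t + t) = -¾ + 3*t)
Z(-11)² = (-¾ + 3*(-11))² = (-¾ - 33)² = (-135/4)² = 18225/16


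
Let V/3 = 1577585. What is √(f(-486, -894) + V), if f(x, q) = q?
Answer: √4731861 ≈ 2175.3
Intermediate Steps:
V = 4732755 (V = 3*1577585 = 4732755)
√(f(-486, -894) + V) = √(-894 + 4732755) = √4731861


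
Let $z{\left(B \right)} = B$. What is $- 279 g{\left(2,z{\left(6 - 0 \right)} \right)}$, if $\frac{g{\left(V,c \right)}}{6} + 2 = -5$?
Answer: $11718$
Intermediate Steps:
$g{\left(V,c \right)} = -42$ ($g{\left(V,c \right)} = -12 + 6 \left(-5\right) = -12 - 30 = -42$)
$- 279 g{\left(2,z{\left(6 - 0 \right)} \right)} = \left(-279\right) \left(-42\right) = 11718$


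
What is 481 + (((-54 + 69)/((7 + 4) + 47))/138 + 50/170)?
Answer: 21829661/45356 ≈ 481.30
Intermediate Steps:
481 + (((-54 + 69)/((7 + 4) + 47))/138 + 50/170) = 481 + ((15/(11 + 47))*(1/138) + 50*(1/170)) = 481 + ((15/58)*(1/138) + 5/17) = 481 + (5/2668 + 5/17) = 481 + 13425/45356 = 21829661/45356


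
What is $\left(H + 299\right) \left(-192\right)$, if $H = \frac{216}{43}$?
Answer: $- \frac{2510016}{43} \approx -58372.0$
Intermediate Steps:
$H = \frac{216}{43}$ ($H = 216 \cdot \frac{1}{43} = \frac{216}{43} \approx 5.0233$)
$\left(H + 299\right) \left(-192\right) = \left(\frac{216}{43} + 299\right) \left(-192\right) = \frac{13073}{43} \left(-192\right) = - \frac{2510016}{43}$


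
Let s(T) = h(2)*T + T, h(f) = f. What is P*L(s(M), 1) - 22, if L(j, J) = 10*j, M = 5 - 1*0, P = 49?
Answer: 7328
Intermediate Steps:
M = 5 (M = 5 + 0 = 5)
s(T) = 3*T (s(T) = 2*T + T = 3*T)
P*L(s(M), 1) - 22 = 49*(10*(3*5)) - 22 = 49*(10*15) - 22 = 49*150 - 22 = 7350 - 22 = 7328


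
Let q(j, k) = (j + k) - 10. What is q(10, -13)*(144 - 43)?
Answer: -1313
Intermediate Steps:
q(j, k) = -10 + j + k
q(10, -13)*(144 - 43) = (-10 + 10 - 13)*(144 - 43) = -13*101 = -1313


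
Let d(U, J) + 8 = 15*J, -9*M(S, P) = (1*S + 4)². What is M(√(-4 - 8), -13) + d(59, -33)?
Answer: -4531/9 - 16*I*√3/9 ≈ -503.44 - 3.0792*I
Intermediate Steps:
M(S, P) = -(4 + S)²/9 (M(S, P) = -(1*S + 4)²/9 = -(S + 4)²/9 = -(4 + S)²/9)
d(U, J) = -8 + 15*J
M(√(-4 - 8), -13) + d(59, -33) = -(4 + √(-4 - 8))²/9 + (-8 + 15*(-33)) = -(4 + √(-12))²/9 + (-8 - 495) = -(4 + 2*I*√3)²/9 - 503 = -503 - (4 + 2*I*√3)²/9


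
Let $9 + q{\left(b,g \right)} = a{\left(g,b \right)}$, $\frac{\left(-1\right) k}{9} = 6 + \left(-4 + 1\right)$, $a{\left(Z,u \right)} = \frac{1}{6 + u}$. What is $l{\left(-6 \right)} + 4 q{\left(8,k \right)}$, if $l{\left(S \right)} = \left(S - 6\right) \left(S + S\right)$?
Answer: $\frac{758}{7} \approx 108.29$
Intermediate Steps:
$l{\left(S \right)} = 2 S \left(-6 + S\right)$ ($l{\left(S \right)} = \left(-6 + S\right) 2 S = 2 S \left(-6 + S\right)$)
$k = -27$ ($k = - 9 \left(6 + \left(-4 + 1\right)\right) = - 9 \left(6 - 3\right) = \left(-9\right) 3 = -27$)
$q{\left(b,g \right)} = -9 + \frac{1}{6 + b}$
$l{\left(-6 \right)} + 4 q{\left(8,k \right)} = 2 \left(-6\right) \left(-6 - 6\right) + 4 \frac{-53 - 72}{6 + 8} = 2 \left(-6\right) \left(-12\right) + 4 \frac{-53 - 72}{14} = 144 + 4 \cdot \frac{1}{14} \left(-125\right) = 144 + 4 \left(- \frac{125}{14}\right) = 144 - \frac{250}{7} = \frac{758}{7}$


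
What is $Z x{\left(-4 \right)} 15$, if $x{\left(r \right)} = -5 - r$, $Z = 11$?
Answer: $-165$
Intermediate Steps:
$Z x{\left(-4 \right)} 15 = 11 \left(-5 - -4\right) 15 = 11 \left(-5 + 4\right) 15 = 11 \left(-1\right) 15 = \left(-11\right) 15 = -165$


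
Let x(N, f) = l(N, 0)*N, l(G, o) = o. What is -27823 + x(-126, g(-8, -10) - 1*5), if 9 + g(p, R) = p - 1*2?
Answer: -27823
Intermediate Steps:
g(p, R) = -11 + p (g(p, R) = -9 + (p - 1*2) = -9 + (p - 2) = -9 + (-2 + p) = -11 + p)
x(N, f) = 0 (x(N, f) = 0*N = 0)
-27823 + x(-126, g(-8, -10) - 1*5) = -27823 + 0 = -27823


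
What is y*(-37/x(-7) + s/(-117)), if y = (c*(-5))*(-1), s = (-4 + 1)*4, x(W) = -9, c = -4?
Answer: -9860/117 ≈ -84.273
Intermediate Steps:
s = -12 (s = -3*4 = -12)
y = -20 (y = -4*(-5)*(-1) = 20*(-1) = -20)
y*(-37/x(-7) + s/(-117)) = -20*(-37/(-9) - 12/(-117)) = -20*(-37*(-⅑) - 12*(-1/117)) = -20*(37/9 + 4/39) = -20*493/117 = -9860/117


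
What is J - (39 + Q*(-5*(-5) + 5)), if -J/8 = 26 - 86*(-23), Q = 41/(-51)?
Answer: -272797/17 ≈ -16047.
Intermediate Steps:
Q = -41/51 (Q = 41*(-1/51) = -41/51 ≈ -0.80392)
J = -16032 (J = -8*(26 - 86*(-23)) = -8*(26 + 1978) = -8*2004 = -16032)
J - (39 + Q*(-5*(-5) + 5)) = -16032 - (39 - 41*(-5*(-5) + 5)/51) = -16032 - (39 - 41*(25 + 5)/51) = -16032 - (39 - 41/51*30) = -16032 - (39 - 410/17) = -16032 - 1*253/17 = -16032 - 253/17 = -272797/17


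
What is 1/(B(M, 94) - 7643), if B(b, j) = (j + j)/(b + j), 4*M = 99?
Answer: -475/3629673 ≈ -0.00013087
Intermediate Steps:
M = 99/4 (M = (¼)*99 = 99/4 ≈ 24.750)
B(b, j) = 2*j/(b + j) (B(b, j) = (2*j)/(b + j) = 2*j/(b + j))
1/(B(M, 94) - 7643) = 1/(2*94/(99/4 + 94) - 7643) = 1/(2*94/(475/4) - 7643) = 1/(2*94*(4/475) - 7643) = 1/(752/475 - 7643) = 1/(-3629673/475) = -475/3629673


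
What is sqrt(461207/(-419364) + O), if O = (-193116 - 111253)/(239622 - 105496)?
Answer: I*sqrt(74020788849874979013)/4687301322 ≈ 1.8355*I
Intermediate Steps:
O = -304369/134126 ≈ -2.2693
sqrt(461207/(-419364) + O) = sqrt(461207/(-419364) - 304369/134126) = sqrt(461207*(-1/419364) - 304369/134126) = sqrt(-461207/419364 - 304369/134126) = sqrt(-94750625699/28123807932) = I*sqrt(74020788849874979013)/4687301322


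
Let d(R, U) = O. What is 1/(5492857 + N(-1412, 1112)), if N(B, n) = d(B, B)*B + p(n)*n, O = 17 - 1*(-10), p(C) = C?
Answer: 1/6691277 ≈ 1.4945e-7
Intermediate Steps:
O = 27 (O = 17 + 10 = 27)
d(R, U) = 27
N(B, n) = n² + 27*B (N(B, n) = 27*B + n*n = 27*B + n² = n² + 27*B)
1/(5492857 + N(-1412, 1112)) = 1/(5492857 + (1112² + 27*(-1412))) = 1/(5492857 + (1236544 - 38124)) = 1/(5492857 + 1198420) = 1/6691277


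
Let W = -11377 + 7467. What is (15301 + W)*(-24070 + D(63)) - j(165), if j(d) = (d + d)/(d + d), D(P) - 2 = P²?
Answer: -228947710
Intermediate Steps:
D(P) = 2 + P²
W = -3910
j(d) = 1 (j(d) = (2*d)/((2*d)) = (2*d)*(1/(2*d)) = 1)
(15301 + W)*(-24070 + D(63)) - j(165) = (15301 - 3910)*(-24070 + (2 + 63²)) - 1*1 = 11391*(-24070 + (2 + 3969)) - 1 = 11391*(-24070 + 3971) - 1 = 11391*(-20099) - 1 = -228947709 - 1 = -228947710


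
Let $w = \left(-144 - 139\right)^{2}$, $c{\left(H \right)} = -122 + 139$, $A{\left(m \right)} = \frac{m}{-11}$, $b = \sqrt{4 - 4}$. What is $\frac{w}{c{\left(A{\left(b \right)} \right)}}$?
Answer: $\frac{80089}{17} \approx 4711.1$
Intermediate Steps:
$b = 0$ ($b = \sqrt{0} = 0$)
$A{\left(m \right)} = - \frac{m}{11}$ ($A{\left(m \right)} = m \left(- \frac{1}{11}\right) = - \frac{m}{11}$)
$c{\left(H \right)} = 17$
$w = 80089$ ($w = \left(-283\right)^{2} = 80089$)
$\frac{w}{c{\left(A{\left(b \right)} \right)}} = \frac{80089}{17}$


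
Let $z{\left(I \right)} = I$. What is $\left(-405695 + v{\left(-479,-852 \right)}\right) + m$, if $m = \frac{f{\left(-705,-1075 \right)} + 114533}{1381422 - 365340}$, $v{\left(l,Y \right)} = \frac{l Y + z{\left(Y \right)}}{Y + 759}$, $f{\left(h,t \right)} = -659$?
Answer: $- \frac{2152788771710}{5249757} \approx -4.1007 \cdot 10^{5}$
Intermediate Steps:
$v{\left(l,Y \right)} = \frac{Y + Y l}{759 + Y}$ ($v{\left(l,Y \right)} = \frac{l Y + Y}{Y + 759} = \frac{Y l + Y}{759 + Y} = \frac{Y + Y l}{759 + Y}$)
$m = \frac{18979}{169347}$ ($m = \frac{-659 + 114533}{1381422 - 365340} = \frac{113874}{1016082} = 113874 \cdot \frac{1}{1016082} = \frac{18979}{169347} \approx 0.11207$)
$\left(-405695 + v{\left(-479,-852 \right)}\right) + m = \left(-405695 - \frac{852 \left(1 - 479\right)}{759 - 852}\right) + \frac{18979}{169347} = \left(-405695 - 852 \frac{1}{-93} \left(-478\right)\right) + \frac{18979}{169347} = \left(-405695 - \left(- \frac{284}{31}\right) \left(-478\right)\right) + \frac{18979}{169347} = \left(-405695 - \frac{135752}{31}\right) + \frac{18979}{169347} = - \frac{12712297}{31} + \frac{18979}{169347} = - \frac{2152788771710}{5249757}$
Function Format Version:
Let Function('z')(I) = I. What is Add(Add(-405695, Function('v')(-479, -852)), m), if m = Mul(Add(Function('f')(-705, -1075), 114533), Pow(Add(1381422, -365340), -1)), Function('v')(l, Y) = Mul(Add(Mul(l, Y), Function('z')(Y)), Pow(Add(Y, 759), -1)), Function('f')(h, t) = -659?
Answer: Rational(-2152788771710, 5249757) ≈ -4.1007e+5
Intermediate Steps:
Function('v')(l, Y) = Mul(Pow(Add(759, Y), -1), Add(Y, Mul(Y, l))) (Function('v')(l, Y) = Mul(Add(Mul(l, Y), Y), Pow(Add(Y, 759), -1)) = Mul(Add(Mul(Y, l), Y), Pow(Add(759, Y), -1)) = Mul(Add(Y, Mul(Y, l)), Pow(Add(759, Y), -1)) = Mul(Pow(Add(759, Y), -1), Add(Y, Mul(Y, l))))
m = Rational(18979, 169347) (m = Mul(Add(-659, 114533), Pow(Add(1381422, -365340), -1)) = Mul(113874, Pow(1016082, -1)) = Mul(113874, Rational(1, 1016082)) = Rational(18979, 169347) ≈ 0.11207)
Add(Add(-405695, Function('v')(-479, -852)), m) = Add(Add(-405695, Mul(-852, Pow(Add(759, -852), -1), Add(1, -479))), Rational(18979, 169347)) = Add(Add(-405695, Mul(-852, Pow(-93, -1), -478)), Rational(18979, 169347)) = Add(Add(-405695, Mul(-852, Rational(-1, 93), -478)), Rational(18979, 169347)) = Add(Add(-405695, Rational(-135752, 31)), Rational(18979, 169347)) = Add(Rational(-12712297, 31), Rational(18979, 169347)) = Rational(-2152788771710, 5249757)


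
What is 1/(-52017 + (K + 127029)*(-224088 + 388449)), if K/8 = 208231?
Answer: 1/294679004580 ≈ 3.3935e-12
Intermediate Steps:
K = 1665848 (K = 8*208231 = 1665848)
1/(-52017 + (K + 127029)*(-224088 + 388449)) = 1/(-52017 + (1665848 + 127029)*(-224088 + 388449)) = 1/(-52017 + 1792877*164361) = 1/(-52017 + 294679056597) = 1/294679004580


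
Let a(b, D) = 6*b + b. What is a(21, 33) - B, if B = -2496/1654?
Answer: 122817/827 ≈ 148.51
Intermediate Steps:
a(b, D) = 7*b
B = -1248/827 (B = -2496*1/1654 = -1248/827 ≈ -1.5091)
a(21, 33) - B = 7*21 - 1*(-1248/827) = 147 + 1248/827 = 122817/827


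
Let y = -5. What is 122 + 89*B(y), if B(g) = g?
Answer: -323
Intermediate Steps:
122 + 89*B(y) = 122 + 89*(-5) = 122 - 445 = -323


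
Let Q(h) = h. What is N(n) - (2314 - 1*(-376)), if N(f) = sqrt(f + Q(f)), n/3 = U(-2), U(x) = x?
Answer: -2690 + 2*I*sqrt(3) ≈ -2690.0 + 3.4641*I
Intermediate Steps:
n = -6 (n = 3*(-2) = -6)
N(f) = sqrt(2)*sqrt(f) (N(f) = sqrt(f + f) = sqrt(2*f) = sqrt(2)*sqrt(f))
N(n) - (2314 - 1*(-376)) = sqrt(2)*sqrt(-6) - (2314 - 1*(-376)) = sqrt(2)*(I*sqrt(6)) - (2314 + 376) = 2*I*sqrt(3) - 1*2690 = 2*I*sqrt(3) - 2690 = -2690 + 2*I*sqrt(3)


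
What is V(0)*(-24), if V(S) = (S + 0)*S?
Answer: 0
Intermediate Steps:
V(S) = S**2 (V(S) = S*S = S**2)
V(0)*(-24) = 0**2*(-24) = 0*(-24) = 0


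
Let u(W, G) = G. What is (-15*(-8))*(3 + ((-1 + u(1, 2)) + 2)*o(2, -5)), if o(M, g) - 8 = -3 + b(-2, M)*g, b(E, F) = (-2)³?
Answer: 16560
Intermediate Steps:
b(E, F) = -8
o(M, g) = 5 - 8*g (o(M, g) = 8 + (-3 - 8*g) = 5 - 8*g)
(-15*(-8))*(3 + ((-1 + u(1, 2)) + 2)*o(2, -5)) = (-15*(-8))*(3 + ((-1 + 2) + 2)*(5 - 8*(-5))) = 120*(3 + (1 + 2)*(5 + 40)) = 120*(3 + 3*45) = 120*(3 + 135) = 120*138 = 16560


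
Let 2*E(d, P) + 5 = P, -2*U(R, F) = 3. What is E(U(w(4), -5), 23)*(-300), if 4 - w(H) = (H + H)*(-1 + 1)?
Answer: -2700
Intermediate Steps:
w(H) = 4 (w(H) = 4 - (H + H)*(-1 + 1) = 4 - 2*H*0 = 4 - 1*0 = 4 + 0 = 4)
U(R, F) = -3/2 (U(R, F) = -½*3 = -3/2)
E(d, P) = -5/2 + P/2
E(U(w(4), -5), 23)*(-300) = (-5/2 + (½)*23)*(-300) = (-5/2 + 23/2)*(-300) = 9*(-300) = -2700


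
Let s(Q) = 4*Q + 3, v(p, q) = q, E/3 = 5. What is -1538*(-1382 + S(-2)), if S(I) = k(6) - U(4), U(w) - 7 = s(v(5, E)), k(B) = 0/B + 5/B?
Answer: 6695683/3 ≈ 2.2319e+6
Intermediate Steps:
E = 15 (E = 3*5 = 15)
k(B) = 5/B (k(B) = 0 + 5/B = 5/B)
s(Q) = 3 + 4*Q
U(w) = 70 (U(w) = 7 + (3 + 4*15) = 7 + (3 + 60) = 7 + 63 = 70)
S(I) = -415/6 (S(I) = 5/6 - 1*70 = 5*(⅙) - 70 = ⅚ - 70 = -415/6)
-1538*(-1382 + S(-2)) = -1538*(-1382 - 415/6) = -1538*(-8707/6) = 6695683/3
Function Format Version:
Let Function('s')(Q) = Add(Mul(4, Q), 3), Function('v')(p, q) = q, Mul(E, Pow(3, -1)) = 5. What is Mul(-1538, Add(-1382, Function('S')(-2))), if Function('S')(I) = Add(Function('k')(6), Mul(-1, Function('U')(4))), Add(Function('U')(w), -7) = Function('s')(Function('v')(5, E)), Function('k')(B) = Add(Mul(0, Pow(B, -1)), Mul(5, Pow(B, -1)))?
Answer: Rational(6695683, 3) ≈ 2.2319e+6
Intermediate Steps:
E = 15 (E = Mul(3, 5) = 15)
Function('k')(B) = Mul(5, Pow(B, -1)) (Function('k')(B) = Add(0, Mul(5, Pow(B, -1))) = Mul(5, Pow(B, -1)))
Function('s')(Q) = Add(3, Mul(4, Q))
Function('U')(w) = 70 (Function('U')(w) = Add(7, Add(3, Mul(4, 15))) = Add(7, Add(3, 60)) = Add(7, 63) = 70)
Function('S')(I) = Rational(-415, 6) (Function('S')(I) = Add(Mul(5, Pow(6, -1)), Mul(-1, 70)) = Add(Mul(5, Rational(1, 6)), -70) = Add(Rational(5, 6), -70) = Rational(-415, 6))
Mul(-1538, Add(-1382, Function('S')(-2))) = Mul(-1538, Add(-1382, Rational(-415, 6))) = Mul(-1538, Rational(-8707, 6)) = Rational(6695683, 3)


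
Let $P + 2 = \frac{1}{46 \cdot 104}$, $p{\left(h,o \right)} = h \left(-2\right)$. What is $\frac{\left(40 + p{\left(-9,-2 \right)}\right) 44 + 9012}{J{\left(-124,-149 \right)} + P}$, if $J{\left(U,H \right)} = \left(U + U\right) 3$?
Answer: $- \frac{55322176}{3568863} \approx -15.501$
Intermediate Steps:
$p{\left(h,o \right)} = - 2 h$
$J{\left(U,H \right)} = 6 U$ ($J{\left(U,H \right)} = 2 U 3 = 6 U$)
$P = - \frac{9567}{4784}$ ($P = -2 + \frac{1}{46 \cdot 104} = -2 + \frac{1}{4784} = - \frac{9567}{4784} \approx -1.9998$)
$\frac{\left(40 + p{\left(-9,-2 \right)}\right) 44 + 9012}{J{\left(-124,-149 \right)} + P} = \frac{\left(40 - -18\right) 44 + 9012}{6 \left(-124\right) - \frac{9567}{4784}} = \frac{\left(40 + 18\right) 44 + 9012}{-744 - \frac{9567}{4784}} = \frac{58 \cdot 44 + 9012}{- \frac{3568863}{4784}} = \left(2552 + 9012\right) \left(- \frac{4784}{3568863}\right) = 11564 \left(- \frac{4784}{3568863}\right) = - \frac{55322176}{3568863}$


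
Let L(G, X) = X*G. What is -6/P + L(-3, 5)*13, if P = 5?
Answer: -981/5 ≈ -196.20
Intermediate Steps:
L(G, X) = G*X
-6/P + L(-3, 5)*13 = -6/5 - 3*5*13 = -6*⅕ - 15*13 = -6/5 - 195 = -981/5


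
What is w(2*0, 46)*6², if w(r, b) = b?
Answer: 1656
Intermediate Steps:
w(2*0, 46)*6² = 46*6² = 46*36 = 1656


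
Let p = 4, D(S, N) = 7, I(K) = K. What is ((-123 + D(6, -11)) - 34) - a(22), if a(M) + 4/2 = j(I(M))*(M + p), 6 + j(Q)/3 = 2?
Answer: 164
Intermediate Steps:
j(Q) = -12 (j(Q) = -18 + 3*2 = -18 + 6 = -12)
a(M) = -50 - 12*M (a(M) = -2 - 12*(M + 4) = -2 - 12*(4 + M) = -2 + (-48 - 12*M) = -50 - 12*M)
((-123 + D(6, -11)) - 34) - a(22) = ((-123 + 7) - 34) - (-50 - 12*22) = (-116 - 34) - (-50 - 264) = -150 - 1*(-314) = -150 + 314 = 164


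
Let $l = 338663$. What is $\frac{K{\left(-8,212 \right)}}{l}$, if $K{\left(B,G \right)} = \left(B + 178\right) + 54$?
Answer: $\frac{224}{338663} \approx 0.00066142$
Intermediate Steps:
$K{\left(B,G \right)} = 232 + B$ ($K{\left(B,G \right)} = \left(178 + B\right) + 54 = 232 + B$)
$\frac{K{\left(-8,212 \right)}}{l} = \frac{232 - 8}{338663} = 224 \cdot \frac{1}{338663} = \frac{224}{338663}$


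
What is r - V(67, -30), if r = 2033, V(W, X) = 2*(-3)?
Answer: 2039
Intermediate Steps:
V(W, X) = -6
r - V(67, -30) = 2033 - 1*(-6) = 2033 + 6 = 2039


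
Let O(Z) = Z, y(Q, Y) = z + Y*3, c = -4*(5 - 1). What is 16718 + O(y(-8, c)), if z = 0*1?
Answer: 16670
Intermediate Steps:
c = -16 (c = -4*4 = -16)
z = 0
y(Q, Y) = 3*Y (y(Q, Y) = 0 + Y*3 = 0 + 3*Y = 3*Y)
16718 + O(y(-8, c)) = 16718 + 3*(-16) = 16718 - 48 = 16670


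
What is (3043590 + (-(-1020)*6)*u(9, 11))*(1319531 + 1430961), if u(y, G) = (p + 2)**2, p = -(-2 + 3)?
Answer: 8388202957320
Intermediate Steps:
p = -1 (p = -1*1 = -1)
u(y, G) = 1 (u(y, G) = (-1 + 2)**2 = 1**2 = 1)
(3043590 + (-(-1020)*6)*u(9, 11))*(1319531 + 1430961) = (3043590 - (-1020)*6*1)*(1319531 + 1430961) = (3043590 - 170*(-36)*1)*2750492 = (3043590 + 6120*1)*2750492 = (3043590 + 6120)*2750492 = 3049710*2750492 = 8388202957320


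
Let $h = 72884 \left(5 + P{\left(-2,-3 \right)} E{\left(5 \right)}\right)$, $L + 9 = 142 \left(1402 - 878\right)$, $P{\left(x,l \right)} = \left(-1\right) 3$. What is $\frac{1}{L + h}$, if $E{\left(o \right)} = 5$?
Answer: $- \frac{1}{654441} \approx -1.528 \cdot 10^{-6}$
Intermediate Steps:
$P{\left(x,l \right)} = -3$
$L = 74399$ ($L = -9 + 142 \left(1402 - 878\right) = -9 + 142 \cdot 524 = -9 + 74408 = 74399$)
$h = -728840$ ($h = 72884 \left(5 - 15\right) = 72884 \left(-10\right) = -728840$)
$\frac{1}{L + h} = \frac{1}{74399 - 728840} = \frac{1}{-654441} = - \frac{1}{654441}$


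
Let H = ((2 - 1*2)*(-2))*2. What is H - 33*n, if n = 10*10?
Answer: -3300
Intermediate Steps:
H = 0 (H = ((2 - 2)*(-2))*2 = (0*(-2))*2 = 0*2 = 0)
n = 100
H - 33*n = 0 - 33*100 = 0 - 3300 = -3300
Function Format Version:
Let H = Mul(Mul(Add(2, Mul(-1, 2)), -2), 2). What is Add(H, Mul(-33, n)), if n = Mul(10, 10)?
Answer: -3300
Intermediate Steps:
H = 0 (H = Mul(Mul(Add(2, -2), -2), 2) = Mul(Mul(0, -2), 2) = Mul(0, 2) = 0)
n = 100
Add(H, Mul(-33, n)) = Add(0, Mul(-33, 100)) = Add(0, -3300) = -3300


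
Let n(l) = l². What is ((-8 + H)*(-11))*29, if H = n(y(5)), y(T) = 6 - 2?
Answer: -2552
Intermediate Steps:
y(T) = 4
H = 16 (H = 4² = 16)
((-8 + H)*(-11))*29 = ((-8 + 16)*(-11))*29 = (8*(-11))*29 = -88*29 = -2552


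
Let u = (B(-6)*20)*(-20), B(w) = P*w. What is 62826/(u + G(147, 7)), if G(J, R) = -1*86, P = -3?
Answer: -31413/3643 ≈ -8.6228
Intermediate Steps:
B(w) = -3*w
G(J, R) = -86
u = -7200 (u = (-3*(-6)*20)*(-20) = (18*20)*(-20) = 360*(-20) = -7200)
62826/(u + G(147, 7)) = 62826/(-7200 - 86) = 62826/(-7286) = 62826*(-1/7286) = -31413/3643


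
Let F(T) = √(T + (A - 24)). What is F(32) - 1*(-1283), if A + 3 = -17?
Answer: 1283 + 2*I*√3 ≈ 1283.0 + 3.4641*I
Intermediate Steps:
A = -20 (A = -3 - 17 = -20)
F(T) = √(-44 + T) (F(T) = √(T + (-20 - 24)) = √(T - 44) = √(-44 + T))
F(32) - 1*(-1283) = √(-44 + 32) - 1*(-1283) = √(-12) + 1283 = 2*I*√3 + 1283 = 1283 + 2*I*√3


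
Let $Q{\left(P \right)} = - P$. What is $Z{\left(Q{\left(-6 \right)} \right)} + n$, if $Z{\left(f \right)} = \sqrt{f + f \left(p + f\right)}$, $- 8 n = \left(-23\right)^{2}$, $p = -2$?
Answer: $- \frac{529}{8} + \sqrt{30} \approx -60.648$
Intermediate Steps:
$n = - \frac{529}{8}$ ($n = - \frac{\left(-23\right)^{2}}{8} = \left(- \frac{1}{8}\right) 529 = - \frac{529}{8} \approx -66.125$)
$Z{\left(f \right)} = \sqrt{f + f \left(-2 + f\right)}$
$Z{\left(Q{\left(-6 \right)} \right)} + n = \sqrt{\left(-1\right) \left(-6\right) \left(-1 - -6\right)} - \frac{529}{8} = \sqrt{6 \left(-1 + 6\right)} - \frac{529}{8} = \sqrt{6 \cdot 5} - \frac{529}{8} = \sqrt{30} - \frac{529}{8} = - \frac{529}{8} + \sqrt{30}$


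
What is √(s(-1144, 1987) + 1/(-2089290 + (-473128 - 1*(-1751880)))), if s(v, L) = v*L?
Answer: I*√1493381106183751370/810538 ≈ 1507.7*I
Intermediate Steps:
s(v, L) = L*v
√(s(-1144, 1987) + 1/(-2089290 + (-473128 - 1*(-1751880)))) = √(1987*(-1144) + 1/(-2089290 + (-473128 - 1*(-1751880)))) = √(-2273128 + 1/(-2089290 + (-473128 + 1751880))) = √(-2273128 + 1/(-2089290 + 1278752)) = √(-2273128 + 1/(-810538)) = √(-2273128 - 1/810538) = √(-1842456622865/810538) = I*√1493381106183751370/810538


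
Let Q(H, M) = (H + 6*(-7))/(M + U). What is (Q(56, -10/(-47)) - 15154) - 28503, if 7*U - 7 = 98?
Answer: -31214097/715 ≈ -43656.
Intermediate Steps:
U = 15 (U = 1 + (⅐)*98 = 1 + 14 = 15)
Q(H, M) = (-42 + H)/(15 + M) (Q(H, M) = (H + 6*(-7))/(M + 15) = (H - 42)/(15 + M) = (-42 + H)/(15 + M))
(Q(56, -10/(-47)) - 15154) - 28503 = ((-42 + 56)/(15 - 10/(-47)) - 15154) - 28503 = (14/(15 - 10*(-1/47)) - 15154) - 28503 = (14/(15 + 10/47) - 15154) - 28503 = (14/(715/47) - 15154) - 28503 = ((47/715)*14 - 15154) - 28503 = (658/715 - 15154) - 28503 = -10834452/715 - 28503 = -31214097/715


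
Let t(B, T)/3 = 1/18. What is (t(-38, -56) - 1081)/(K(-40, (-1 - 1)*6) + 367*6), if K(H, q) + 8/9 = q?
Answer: -19455/39404 ≈ -0.49373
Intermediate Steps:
t(B, T) = ⅙ (t(B, T) = 3/18 = 3*(1/18) = ⅙)
K(H, q) = -8/9 + q
(t(-38, -56) - 1081)/(K(-40, (-1 - 1)*6) + 367*6) = (⅙ - 1081)/((-8/9 + (-1 - 1)*6) + 367*6) = -6485/(6*((-8/9 - 2*6) + 2202)) = -6485/(6*((-8/9 - 12) + 2202)) = -6485/(6*(-116/9 + 2202)) = -6485/(6*19702/9) = -6485/6*9/19702 = -19455/39404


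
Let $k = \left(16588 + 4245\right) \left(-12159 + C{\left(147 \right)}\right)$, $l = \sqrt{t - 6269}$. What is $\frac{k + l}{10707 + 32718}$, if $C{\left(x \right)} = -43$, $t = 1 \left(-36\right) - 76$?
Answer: $- \frac{254204266}{43425} + \frac{i \sqrt{709}}{14475} \approx -5853.9 + 0.0018395 i$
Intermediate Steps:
$t = -112$ ($t = -36 - 76 = -112$)
$l = 3 i \sqrt{709}$ ($l = \sqrt{-112 - 6269} = \sqrt{-6381} = 3 i \sqrt{709} \approx 79.881 i$)
$k = -254204266$ ($k = \left(16588 + 4245\right) \left(-12159 - 43\right) = 20833 \left(-12202\right) = -254204266$)
$\frac{k + l}{10707 + 32718} = \frac{-254204266 + 3 i \sqrt{709}}{10707 + 32718} = \frac{-254204266 + 3 i \sqrt{709}}{43425} = \left(-254204266 + 3 i \sqrt{709}\right) \frac{1}{43425} = - \frac{254204266}{43425} + \frac{i \sqrt{709}}{14475}$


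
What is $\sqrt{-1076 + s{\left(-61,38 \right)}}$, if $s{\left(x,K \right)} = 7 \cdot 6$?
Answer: $i \sqrt{1034} \approx 32.156 i$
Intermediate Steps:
$s{\left(x,K \right)} = 42$
$\sqrt{-1076 + s{\left(-61,38 \right)}} = \sqrt{-1076 + 42} = \sqrt{-1034} = i \sqrt{1034}$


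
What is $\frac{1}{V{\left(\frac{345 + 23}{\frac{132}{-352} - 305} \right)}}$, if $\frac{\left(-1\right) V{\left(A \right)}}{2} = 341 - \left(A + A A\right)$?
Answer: $- \frac{5968249}{4067395930} \approx -0.0014673$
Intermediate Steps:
$V{\left(A \right)} = -682 + 2 A + 2 A^{2}$ ($V{\left(A \right)} = - 2 \left(341 - \left(A + A A\right)\right) = - 2 \left(341 - \left(A + A^{2}\right)\right) = - 2 \left(341 - A - A^{2}\right) = -682 + 2 A + 2 A^{2}$)
$\frac{1}{V{\left(\frac{345 + 23}{\frac{132}{-352} - 305} \right)}} = \frac{1}{-682 + 2 \frac{345 + 23}{\frac{132}{-352} - 305} + 2 \left(\frac{345 + 23}{\frac{132}{-352} - 305}\right)^{2}} = \frac{1}{-682 + 2 \frac{368}{132 \left(- \frac{1}{352}\right) - 305} + 2 \left(\frac{368}{132 \left(- \frac{1}{352}\right) - 305}\right)^{2}} = \frac{1}{-682 + 2 \frac{368}{- \frac{3}{8} - 305} + 2 \left(\frac{368}{- \frac{3}{8} - 305}\right)^{2}} = \frac{1}{-682 + 2 \frac{368}{- \frac{2443}{8}} + 2 \left(\frac{368}{- \frac{2443}{8}}\right)^{2}} = \frac{1}{-682 + 2 \cdot 368 \left(- \frac{8}{2443}\right) + 2 \left(368 \left(- \frac{8}{2443}\right)\right)^{2}} = \frac{1}{-682 + 2 \left(- \frac{2944}{2443}\right) + 2 \left(- \frac{2944}{2443}\right)^{2}} = \frac{1}{-682 - \frac{5888}{2443} + 2 \cdot \frac{8667136}{5968249}} = \frac{1}{-682 - \frac{5888}{2443} + \frac{17334272}{5968249}} = \frac{1}{- \frac{4067395930}{5968249}} = - \frac{5968249}{4067395930}$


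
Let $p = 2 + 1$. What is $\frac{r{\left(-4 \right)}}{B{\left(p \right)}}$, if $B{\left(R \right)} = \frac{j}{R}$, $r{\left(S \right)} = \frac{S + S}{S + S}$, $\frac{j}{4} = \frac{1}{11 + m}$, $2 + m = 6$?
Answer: $\frac{45}{4} \approx 11.25$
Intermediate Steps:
$m = 4$ ($m = -2 + 6 = 4$)
$j = \frac{4}{15}$ ($j = \frac{4}{11 + 4} = \frac{4}{15} \approx 0.26667$)
$r{\left(S \right)} = 1$ ($r{\left(S \right)} = \frac{2 S}{2 S} = 2 S \frac{1}{2 S} = 1$)
$p = 3$
$B{\left(R \right)} = \frac{4}{15 R}$
$\frac{r{\left(-4 \right)}}{B{\left(p \right)}} = 1 \frac{1}{\frac{4}{15} \cdot \frac{1}{3}} = 1 \frac{1}{\frac{4}{45}} = 1 \cdot \frac{45}{4} = \frac{45}{4}$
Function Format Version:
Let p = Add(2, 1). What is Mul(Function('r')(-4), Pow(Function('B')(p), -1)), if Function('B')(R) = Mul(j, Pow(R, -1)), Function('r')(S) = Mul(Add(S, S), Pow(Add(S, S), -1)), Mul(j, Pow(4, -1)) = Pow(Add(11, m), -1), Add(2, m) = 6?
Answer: Rational(45, 4) ≈ 11.250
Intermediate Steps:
m = 4 (m = Add(-2, 6) = 4)
j = Rational(4, 15) (j = Mul(4, Pow(Add(11, 4), -1)) = Mul(4, Pow(15, -1)) = Mul(4, Rational(1, 15)) = Rational(4, 15) ≈ 0.26667)
Function('r')(S) = 1 (Function('r')(S) = Mul(Mul(2, S), Pow(Mul(2, S), -1)) = Mul(Mul(2, S), Mul(Rational(1, 2), Pow(S, -1))) = 1)
p = 3
Function('B')(R) = Mul(Rational(4, 15), Pow(R, -1))
Mul(Function('r')(-4), Pow(Function('B')(p), -1)) = Mul(1, Pow(Mul(Rational(4, 15), Pow(3, -1)), -1)) = Mul(1, Pow(Mul(Rational(4, 15), Rational(1, 3)), -1)) = Mul(1, Pow(Rational(4, 45), -1)) = Mul(1, Rational(45, 4)) = Rational(45, 4)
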